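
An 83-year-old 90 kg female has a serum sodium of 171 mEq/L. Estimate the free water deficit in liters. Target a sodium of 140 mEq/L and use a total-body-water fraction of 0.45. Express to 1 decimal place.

TBW = 0.45 · 90 = 40.5 L
Free water deficit = TBW · (Na/140 − 1)
= 40.5 · (171/140 − 1)
= 40.5 · 0.2214
= 8.97 L

9.0 L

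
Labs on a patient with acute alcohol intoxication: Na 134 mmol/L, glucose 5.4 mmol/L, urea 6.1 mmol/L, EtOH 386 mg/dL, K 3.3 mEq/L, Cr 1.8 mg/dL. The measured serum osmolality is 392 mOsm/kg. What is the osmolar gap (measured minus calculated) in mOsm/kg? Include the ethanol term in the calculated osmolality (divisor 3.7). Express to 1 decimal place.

Calculated osmolality = 2·Na + glucose + urea + ethanol/3.7
= 2·134 + 5.4 + 6.1 + 386/3.7
= 268 + 5.40 + 6.10 + 104.32
= 383.82 mOsm/kg ≈ 383.8 mOsm/kg
Osmolar gap = measured − calculated = 392 − 383.8 = 8.2 mOsm/kg

8.2 mOsm/kg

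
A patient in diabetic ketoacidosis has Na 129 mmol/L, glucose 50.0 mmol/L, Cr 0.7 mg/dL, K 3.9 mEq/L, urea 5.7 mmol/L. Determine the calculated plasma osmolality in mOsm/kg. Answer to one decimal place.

Calculated osmolality = 2·Na + glucose + urea
= 2·129 + 50 + 5.7
= 258 + 50 + 5.70
= 313.7 mOsm/kg

313.7 mOsm/kg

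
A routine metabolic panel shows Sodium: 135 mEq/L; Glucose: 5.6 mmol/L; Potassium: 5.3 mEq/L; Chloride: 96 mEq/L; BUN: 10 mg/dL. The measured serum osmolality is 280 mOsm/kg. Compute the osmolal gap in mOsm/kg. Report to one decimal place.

0.8 mOsm/kg

Calculated osmolality = 2·Na + glucose + BUN/2.8
= 2·135 + 5.6 + 10/2.8
= 270 + 5.60 + 3.57
= 279.17 mOsm/kg ≈ 279.2 mOsm/kg
Osmolar gap = measured − calculated = 280 − 279.2 = 0.8 mOsm/kg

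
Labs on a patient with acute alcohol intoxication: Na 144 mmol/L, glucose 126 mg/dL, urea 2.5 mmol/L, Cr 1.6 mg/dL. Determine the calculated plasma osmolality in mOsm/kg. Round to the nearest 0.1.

297.5 mOsm/kg

Calculated osmolality = 2·Na + glucose/18 + urea
= 2·144 + 126/18 + 2.5
= 288 + 7 + 2.50
= 297.5 mOsm/kg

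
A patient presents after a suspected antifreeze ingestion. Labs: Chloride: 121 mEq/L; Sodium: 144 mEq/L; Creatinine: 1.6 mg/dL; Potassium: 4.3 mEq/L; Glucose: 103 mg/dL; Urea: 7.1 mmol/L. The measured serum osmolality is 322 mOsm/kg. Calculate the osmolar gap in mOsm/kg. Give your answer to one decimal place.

21.2 mOsm/kg

Calculated osmolality = 2·Na + glucose/18 + urea
= 2·144 + 103/18 + 7.1
= 288 + 5.72 + 7.10
= 300.82 mOsm/kg ≈ 300.8 mOsm/kg
Osmolar gap = measured − calculated = 322 − 300.8 = 21.2 mOsm/kg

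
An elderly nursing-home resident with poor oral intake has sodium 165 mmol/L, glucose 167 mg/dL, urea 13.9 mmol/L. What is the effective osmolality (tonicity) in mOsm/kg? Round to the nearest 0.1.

Effective osmolality excludes urea (freely permeant across cell membranes):
2·Na + glucose/18
= 2·165 + 167/18
= 330 + 9.28
= 339.28 mOsm/kg

339.3 mOsm/kg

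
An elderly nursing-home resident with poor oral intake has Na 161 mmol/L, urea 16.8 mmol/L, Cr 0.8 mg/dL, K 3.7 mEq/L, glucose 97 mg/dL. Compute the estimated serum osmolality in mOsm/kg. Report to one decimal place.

344.2 mOsm/kg

Calculated osmolality = 2·Na + glucose/18 + urea
= 2·161 + 97/18 + 16.8
= 322 + 5.39 + 16.80
= 344.19 mOsm/kg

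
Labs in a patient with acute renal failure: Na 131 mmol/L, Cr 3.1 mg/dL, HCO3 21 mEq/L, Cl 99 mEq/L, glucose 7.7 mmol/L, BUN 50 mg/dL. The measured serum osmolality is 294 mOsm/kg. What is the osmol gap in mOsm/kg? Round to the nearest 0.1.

6.4 mOsm/kg

Calculated osmolality = 2·Na + glucose + BUN/2.8
= 2·131 + 7.7 + 50/2.8
= 262 + 7.70 + 17.86
= 287.56 mOsm/kg ≈ 287.6 mOsm/kg
Osmolar gap = measured − calculated = 294 − 287.6 = 6.4 mOsm/kg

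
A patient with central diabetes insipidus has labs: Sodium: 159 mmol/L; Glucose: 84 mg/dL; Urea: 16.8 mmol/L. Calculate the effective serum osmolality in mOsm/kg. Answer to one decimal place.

322.7 mOsm/kg

Effective osmolality excludes urea (freely permeant across cell membranes):
2·Na + glucose/18
= 2·159 + 84/18
= 318 + 4.67
= 322.67 mOsm/kg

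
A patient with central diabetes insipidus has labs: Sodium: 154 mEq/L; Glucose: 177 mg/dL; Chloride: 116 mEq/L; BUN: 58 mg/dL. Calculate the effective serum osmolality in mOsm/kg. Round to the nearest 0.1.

317.8 mOsm/kg

Effective osmolality excludes urea (freely permeant across cell membranes):
2·Na + glucose/18
= 2·154 + 177/18
= 308 + 9.83
= 317.83 mOsm/kg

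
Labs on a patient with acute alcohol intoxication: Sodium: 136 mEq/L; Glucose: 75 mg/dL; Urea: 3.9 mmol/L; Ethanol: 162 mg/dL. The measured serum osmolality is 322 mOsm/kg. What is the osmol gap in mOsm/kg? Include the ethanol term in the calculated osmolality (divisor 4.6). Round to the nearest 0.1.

Calculated osmolality = 2·Na + glucose/18 + urea + ethanol/4.6
= 2·136 + 75/18 + 3.9 + 162/4.6
= 272 + 4.17 + 3.90 + 35.22
= 315.29 mOsm/kg ≈ 315.3 mOsm/kg
Osmolar gap = measured − calculated = 322 − 315.3 = 6.7 mOsm/kg

6.7 mOsm/kg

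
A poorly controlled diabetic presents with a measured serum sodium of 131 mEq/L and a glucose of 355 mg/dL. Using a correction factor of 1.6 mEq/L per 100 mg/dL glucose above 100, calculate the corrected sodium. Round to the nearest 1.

Corrected Na = measured Na + 1.6 · (glucose − 100)/100
= 131 + 1.6 · (355 − 100)/100
= 131 + 4.1
= 135.1 mEq/L

135 mEq/L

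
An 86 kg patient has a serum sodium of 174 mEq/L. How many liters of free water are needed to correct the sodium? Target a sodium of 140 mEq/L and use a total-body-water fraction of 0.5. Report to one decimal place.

TBW = 0.5 · 86 = 43 L
Free water deficit = TBW · (Na/140 − 1)
= 43 · (174/140 − 1)
= 43 · 0.2429
= 10.44 L

10.4 L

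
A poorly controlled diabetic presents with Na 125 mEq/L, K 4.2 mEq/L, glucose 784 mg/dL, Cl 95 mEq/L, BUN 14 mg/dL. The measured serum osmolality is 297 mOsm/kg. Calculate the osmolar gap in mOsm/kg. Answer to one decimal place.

Calculated osmolality = 2·Na + glucose/18 + BUN/2.8
= 2·125 + 784/18 + 14/2.8
= 250 + 43.56 + 5
= 298.56 mOsm/kg ≈ 298.6 mOsm/kg
Osmolar gap = measured − calculated = 297 − 298.6 = -1.6 mOsm/kg

-1.6 mOsm/kg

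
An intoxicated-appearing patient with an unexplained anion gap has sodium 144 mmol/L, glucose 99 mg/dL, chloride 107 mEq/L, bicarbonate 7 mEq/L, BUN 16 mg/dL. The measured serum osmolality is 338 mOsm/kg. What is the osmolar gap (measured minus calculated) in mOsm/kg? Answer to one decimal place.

38.8 mOsm/kg

Calculated osmolality = 2·Na + glucose/18 + BUN/2.8
= 2·144 + 99/18 + 16/2.8
= 288 + 5.50 + 5.71
= 299.21 mOsm/kg ≈ 299.2 mOsm/kg
Osmolar gap = measured − calculated = 338 − 299.2 = 38.8 mOsm/kg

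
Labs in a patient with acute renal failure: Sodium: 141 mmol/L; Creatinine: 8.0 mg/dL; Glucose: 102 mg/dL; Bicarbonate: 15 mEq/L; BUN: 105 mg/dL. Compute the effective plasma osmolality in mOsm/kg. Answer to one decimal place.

Effective osmolality excludes urea (freely permeant across cell membranes):
2·Na + glucose/18
= 2·141 + 102/18
= 282 + 5.67
= 287.67 mOsm/kg

287.7 mOsm/kg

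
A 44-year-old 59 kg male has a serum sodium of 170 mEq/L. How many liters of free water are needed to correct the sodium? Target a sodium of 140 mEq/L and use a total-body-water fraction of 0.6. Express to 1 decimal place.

TBW = 0.6 · 59 = 35.4 L
Free water deficit = TBW · (Na/140 − 1)
= 35.4 · (170/140 − 1)
= 35.4 · 0.2143
= 7.59 L

7.6 L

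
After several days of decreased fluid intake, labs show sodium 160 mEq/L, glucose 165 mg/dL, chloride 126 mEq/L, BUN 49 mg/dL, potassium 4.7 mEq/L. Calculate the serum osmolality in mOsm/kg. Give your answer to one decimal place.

346.7 mOsm/kg

Calculated osmolality = 2·Na + glucose/18 + BUN/2.8
= 2·160 + 165/18 + 49/2.8
= 320 + 9.17 + 17.50
= 346.67 mOsm/kg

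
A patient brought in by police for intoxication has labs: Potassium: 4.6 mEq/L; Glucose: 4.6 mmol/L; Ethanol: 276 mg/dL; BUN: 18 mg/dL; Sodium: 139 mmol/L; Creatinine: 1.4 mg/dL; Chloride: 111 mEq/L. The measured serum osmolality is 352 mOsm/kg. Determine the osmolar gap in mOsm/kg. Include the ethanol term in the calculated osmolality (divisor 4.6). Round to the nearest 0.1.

Calculated osmolality = 2·Na + glucose + BUN/2.8 + ethanol/4.6
= 2·139 + 4.6 + 18/2.8 + 276/4.6
= 278 + 4.60 + 6.43 + 60
= 349.03 mOsm/kg ≈ 349.0 mOsm/kg
Osmolar gap = measured − calculated = 352 − 349.0 = 3.0 mOsm/kg

3.0 mOsm/kg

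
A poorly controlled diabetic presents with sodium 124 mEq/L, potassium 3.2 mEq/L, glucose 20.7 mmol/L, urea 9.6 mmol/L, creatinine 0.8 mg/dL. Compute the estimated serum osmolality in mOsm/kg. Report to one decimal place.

278.3 mOsm/kg

Calculated osmolality = 2·Na + glucose + urea
= 2·124 + 20.7 + 9.6
= 248 + 20.70 + 9.60
= 278.3 mOsm/kg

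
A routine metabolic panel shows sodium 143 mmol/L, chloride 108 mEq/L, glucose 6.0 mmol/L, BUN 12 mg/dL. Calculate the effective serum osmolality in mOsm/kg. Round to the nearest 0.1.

292.0 mOsm/kg

Effective osmolality excludes urea (freely permeant across cell membranes):
2·Na + glucose
= 2·143 + 6
= 286 + 6
= 292 mOsm/kg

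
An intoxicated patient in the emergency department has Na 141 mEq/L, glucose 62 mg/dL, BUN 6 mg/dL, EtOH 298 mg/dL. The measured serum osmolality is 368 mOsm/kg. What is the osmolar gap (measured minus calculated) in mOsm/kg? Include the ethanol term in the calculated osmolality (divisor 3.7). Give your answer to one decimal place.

Calculated osmolality = 2·Na + glucose/18 + BUN/2.8 + ethanol/3.7
= 2·141 + 62/18 + 6/2.8 + 298/3.7
= 282 + 3.44 + 2.14 + 80.54
= 368.12 mOsm/kg ≈ 368.1 mOsm/kg
Osmolar gap = measured − calculated = 368 − 368.1 = -0.1 mOsm/kg

-0.1 mOsm/kg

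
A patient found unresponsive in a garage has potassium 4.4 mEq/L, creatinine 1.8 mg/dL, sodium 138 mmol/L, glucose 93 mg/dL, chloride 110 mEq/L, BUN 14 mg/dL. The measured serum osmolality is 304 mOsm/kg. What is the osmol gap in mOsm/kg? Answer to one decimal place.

17.8 mOsm/kg

Calculated osmolality = 2·Na + glucose/18 + BUN/2.8
= 2·138 + 93/18 + 14/2.8
= 276 + 5.17 + 5
= 286.17 mOsm/kg ≈ 286.2 mOsm/kg
Osmolar gap = measured − calculated = 304 − 286.2 = 17.8 mOsm/kg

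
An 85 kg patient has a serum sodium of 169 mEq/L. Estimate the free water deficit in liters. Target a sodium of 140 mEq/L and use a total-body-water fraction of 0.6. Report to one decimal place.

TBW = 0.6 · 85 = 51 L
Free water deficit = TBW · (Na/140 − 1)
= 51 · (169/140 − 1)
= 51 · 0.2071
= 10.56 L

10.6 L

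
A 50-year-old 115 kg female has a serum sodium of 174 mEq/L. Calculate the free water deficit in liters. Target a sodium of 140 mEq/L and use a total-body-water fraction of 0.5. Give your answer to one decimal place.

14.0 L

TBW = 0.5 · 115 = 57.5 L
Free water deficit = TBW · (Na/140 − 1)
= 57.5 · (174/140 − 1)
= 57.5 · 0.2429
= 13.97 L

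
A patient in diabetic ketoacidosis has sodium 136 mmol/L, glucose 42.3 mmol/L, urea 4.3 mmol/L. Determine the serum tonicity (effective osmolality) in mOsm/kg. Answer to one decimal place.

Effective osmolality excludes urea (freely permeant across cell membranes):
2·Na + glucose
= 2·136 + 42.3
= 272 + 42.3
= 314.3 mOsm/kg

314.3 mOsm/kg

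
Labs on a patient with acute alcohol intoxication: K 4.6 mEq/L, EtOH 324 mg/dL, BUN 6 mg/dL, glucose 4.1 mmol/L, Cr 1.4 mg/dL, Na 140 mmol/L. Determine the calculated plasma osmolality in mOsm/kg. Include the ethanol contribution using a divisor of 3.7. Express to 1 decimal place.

Calculated osmolality = 2·Na + glucose + BUN/2.8 + ethanol/3.7
= 2·140 + 4.1 + 6/2.8 + 324/3.7
= 280 + 4.10 + 2.14 + 87.57
= 373.81 mOsm/kg

373.8 mOsm/kg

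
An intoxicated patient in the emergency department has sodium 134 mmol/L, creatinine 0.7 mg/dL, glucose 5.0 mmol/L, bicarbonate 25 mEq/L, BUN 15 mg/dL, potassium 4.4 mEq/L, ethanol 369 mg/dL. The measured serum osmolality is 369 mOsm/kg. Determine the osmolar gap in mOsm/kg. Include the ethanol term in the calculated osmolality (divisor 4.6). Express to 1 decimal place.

10.4 mOsm/kg

Calculated osmolality = 2·Na + glucose + BUN/2.8 + ethanol/4.6
= 2·134 + 5 + 15/2.8 + 369/4.6
= 268 + 5 + 5.36 + 80.22
= 358.58 mOsm/kg ≈ 358.6 mOsm/kg
Osmolar gap = measured − calculated = 369 − 358.6 = 10.4 mOsm/kg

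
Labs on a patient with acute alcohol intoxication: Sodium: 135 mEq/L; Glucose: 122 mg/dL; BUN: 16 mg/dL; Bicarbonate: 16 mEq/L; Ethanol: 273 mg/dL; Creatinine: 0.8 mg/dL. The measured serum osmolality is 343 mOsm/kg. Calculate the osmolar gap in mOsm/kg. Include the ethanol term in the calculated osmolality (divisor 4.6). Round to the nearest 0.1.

1.2 mOsm/kg

Calculated osmolality = 2·Na + glucose/18 + BUN/2.8 + ethanol/4.6
= 2·135 + 122/18 + 16/2.8 + 273/4.6
= 270 + 6.78 + 5.71 + 59.35
= 341.84 mOsm/kg ≈ 341.8 mOsm/kg
Osmolar gap = measured − calculated = 343 − 341.8 = 1.2 mOsm/kg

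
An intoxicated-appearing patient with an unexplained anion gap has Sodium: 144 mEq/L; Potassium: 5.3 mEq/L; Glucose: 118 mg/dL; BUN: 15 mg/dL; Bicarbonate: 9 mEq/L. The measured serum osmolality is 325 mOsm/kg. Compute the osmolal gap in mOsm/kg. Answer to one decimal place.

Calculated osmolality = 2·Na + glucose/18 + BUN/2.8
= 2·144 + 118/18 + 15/2.8
= 288 + 6.56 + 5.36
= 299.92 mOsm/kg ≈ 299.9 mOsm/kg
Osmolar gap = measured − calculated = 325 − 299.9 = 25.1 mOsm/kg

25.1 mOsm/kg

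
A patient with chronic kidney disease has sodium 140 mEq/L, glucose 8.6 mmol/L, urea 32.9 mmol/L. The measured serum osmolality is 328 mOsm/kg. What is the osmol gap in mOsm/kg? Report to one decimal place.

Calculated osmolality = 2·Na + glucose + urea
= 2·140 + 8.6 + 32.9
= 280 + 8.60 + 32.90
= 321.5 mOsm/kg ≈ 321.5 mOsm/kg
Osmolar gap = measured − calculated = 328 − 321.5 = 6.5 mOsm/kg

6.5 mOsm/kg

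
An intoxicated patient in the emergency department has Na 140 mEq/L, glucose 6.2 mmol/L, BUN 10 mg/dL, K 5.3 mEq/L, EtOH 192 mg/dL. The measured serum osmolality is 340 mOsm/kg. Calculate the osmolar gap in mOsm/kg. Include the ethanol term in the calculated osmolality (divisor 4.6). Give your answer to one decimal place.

8.5 mOsm/kg

Calculated osmolality = 2·Na + glucose + BUN/2.8 + ethanol/4.6
= 2·140 + 6.2 + 10/2.8 + 192/4.6
= 280 + 6.20 + 3.57 + 41.74
= 331.51 mOsm/kg ≈ 331.5 mOsm/kg
Osmolar gap = measured − calculated = 340 − 331.5 = 8.5 mOsm/kg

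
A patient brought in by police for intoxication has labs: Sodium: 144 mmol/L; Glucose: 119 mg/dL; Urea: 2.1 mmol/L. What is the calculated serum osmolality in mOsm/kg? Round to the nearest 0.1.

Calculated osmolality = 2·Na + glucose/18 + urea
= 2·144 + 119/18 + 2.1
= 288 + 6.61 + 2.10
= 296.71 mOsm/kg

296.7 mOsm/kg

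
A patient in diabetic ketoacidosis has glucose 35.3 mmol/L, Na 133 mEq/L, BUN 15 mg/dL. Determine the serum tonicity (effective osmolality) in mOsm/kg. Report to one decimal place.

301.3 mOsm/kg

Effective osmolality excludes urea (freely permeant across cell membranes):
2·Na + glucose
= 2·133 + 35.3
= 266 + 35.3
= 301.3 mOsm/kg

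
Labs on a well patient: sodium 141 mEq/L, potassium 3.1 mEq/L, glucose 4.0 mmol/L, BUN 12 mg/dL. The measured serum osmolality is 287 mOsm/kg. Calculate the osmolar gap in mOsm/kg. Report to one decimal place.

-3.3 mOsm/kg

Calculated osmolality = 2·Na + glucose + BUN/2.8
= 2·141 + 4 + 12/2.8
= 282 + 4 + 4.29
= 290.29 mOsm/kg ≈ 290.3 mOsm/kg
Osmolar gap = measured − calculated = 287 − 290.3 = -3.3 mOsm/kg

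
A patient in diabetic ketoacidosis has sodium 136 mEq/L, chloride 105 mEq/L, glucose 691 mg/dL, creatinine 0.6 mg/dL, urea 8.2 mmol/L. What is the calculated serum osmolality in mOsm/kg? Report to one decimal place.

Calculated osmolality = 2·Na + glucose/18 + urea
= 2·136 + 691/18 + 8.2
= 272 + 38.39 + 8.20
= 318.59 mOsm/kg

318.6 mOsm/kg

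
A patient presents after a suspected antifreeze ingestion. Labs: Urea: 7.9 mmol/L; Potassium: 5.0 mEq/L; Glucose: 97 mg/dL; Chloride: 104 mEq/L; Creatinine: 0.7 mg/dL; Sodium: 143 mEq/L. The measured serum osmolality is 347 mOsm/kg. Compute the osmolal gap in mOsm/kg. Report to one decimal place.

Calculated osmolality = 2·Na + glucose/18 + urea
= 2·143 + 97/18 + 7.9
= 286 + 5.39 + 7.90
= 299.29 mOsm/kg ≈ 299.3 mOsm/kg
Osmolar gap = measured − calculated = 347 − 299.3 = 47.7 mOsm/kg

47.7 mOsm/kg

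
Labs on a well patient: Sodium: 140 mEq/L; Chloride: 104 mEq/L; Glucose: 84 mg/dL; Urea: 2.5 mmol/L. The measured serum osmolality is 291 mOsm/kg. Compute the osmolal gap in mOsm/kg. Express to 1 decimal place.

Calculated osmolality = 2·Na + glucose/18 + urea
= 2·140 + 84/18 + 2.5
= 280 + 4.67 + 2.50
= 287.17 mOsm/kg ≈ 287.2 mOsm/kg
Osmolar gap = measured − calculated = 291 − 287.2 = 3.8 mOsm/kg

3.8 mOsm/kg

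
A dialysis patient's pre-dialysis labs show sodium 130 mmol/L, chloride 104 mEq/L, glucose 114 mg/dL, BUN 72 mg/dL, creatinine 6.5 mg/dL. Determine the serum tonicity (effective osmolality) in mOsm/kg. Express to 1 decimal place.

266.3 mOsm/kg

Effective osmolality excludes urea (freely permeant across cell membranes):
2·Na + glucose/18
= 2·130 + 114/18
= 260 + 6.33
= 266.33 mOsm/kg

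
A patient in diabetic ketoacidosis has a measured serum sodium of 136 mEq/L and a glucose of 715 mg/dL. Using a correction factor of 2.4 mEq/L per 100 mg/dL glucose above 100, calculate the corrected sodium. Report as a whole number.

Corrected Na = measured Na + 2.4 · (glucose − 100)/100
= 136 + 2.4 · (715 − 100)/100
= 136 + 14.8
= 150.8 mEq/L

151 mEq/L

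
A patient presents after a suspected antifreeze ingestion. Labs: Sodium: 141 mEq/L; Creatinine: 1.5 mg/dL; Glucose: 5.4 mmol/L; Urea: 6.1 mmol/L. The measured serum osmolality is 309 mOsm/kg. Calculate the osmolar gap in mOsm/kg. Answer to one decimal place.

Calculated osmolality = 2·Na + glucose + urea
= 2·141 + 5.4 + 6.1
= 282 + 5.40 + 6.10
= 293.5 mOsm/kg ≈ 293.5 mOsm/kg
Osmolar gap = measured − calculated = 309 − 293.5 = 15.5 mOsm/kg

15.5 mOsm/kg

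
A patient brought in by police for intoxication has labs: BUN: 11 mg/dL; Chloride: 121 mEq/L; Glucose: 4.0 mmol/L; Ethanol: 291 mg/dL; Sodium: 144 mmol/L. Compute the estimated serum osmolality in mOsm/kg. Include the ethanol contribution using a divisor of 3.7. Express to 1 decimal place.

374.6 mOsm/kg

Calculated osmolality = 2·Na + glucose + BUN/2.8 + ethanol/3.7
= 2·144 + 4 + 11/2.8 + 291/3.7
= 288 + 4 + 3.93 + 78.65
= 374.58 mOsm/kg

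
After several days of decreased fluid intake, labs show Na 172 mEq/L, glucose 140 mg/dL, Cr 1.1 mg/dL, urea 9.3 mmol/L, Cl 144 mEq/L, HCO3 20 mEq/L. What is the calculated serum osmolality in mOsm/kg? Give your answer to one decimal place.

361.1 mOsm/kg

Calculated osmolality = 2·Na + glucose/18 + urea
= 2·172 + 140/18 + 9.3
= 344 + 7.78 + 9.30
= 361.08 mOsm/kg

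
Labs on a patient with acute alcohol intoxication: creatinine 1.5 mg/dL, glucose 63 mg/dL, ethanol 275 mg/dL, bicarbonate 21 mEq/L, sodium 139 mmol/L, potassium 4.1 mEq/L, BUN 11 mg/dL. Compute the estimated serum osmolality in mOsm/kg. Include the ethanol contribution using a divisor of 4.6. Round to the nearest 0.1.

Calculated osmolality = 2·Na + glucose/18 + BUN/2.8 + ethanol/4.6
= 2·139 + 63/18 + 11/2.8 + 275/4.6
= 278 + 3.50 + 3.93 + 59.78
= 345.21 mOsm/kg

345.2 mOsm/kg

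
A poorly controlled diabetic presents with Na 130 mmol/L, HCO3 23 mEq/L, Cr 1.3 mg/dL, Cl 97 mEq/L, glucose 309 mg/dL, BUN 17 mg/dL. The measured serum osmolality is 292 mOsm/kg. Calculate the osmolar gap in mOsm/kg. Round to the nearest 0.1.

8.8 mOsm/kg

Calculated osmolality = 2·Na + glucose/18 + BUN/2.8
= 2·130 + 309/18 + 17/2.8
= 260 + 17.17 + 6.07
= 283.24 mOsm/kg ≈ 283.2 mOsm/kg
Osmolar gap = measured − calculated = 292 − 283.2 = 8.8 mOsm/kg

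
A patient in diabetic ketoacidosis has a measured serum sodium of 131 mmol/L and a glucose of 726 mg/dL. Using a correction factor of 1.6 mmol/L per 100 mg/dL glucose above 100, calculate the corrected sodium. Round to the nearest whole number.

141 mmol/L

Corrected Na = measured Na + 1.6 · (glucose − 100)/100
= 131 + 1.6 · (726 − 100)/100
= 131 + 10
= 141 mmol/L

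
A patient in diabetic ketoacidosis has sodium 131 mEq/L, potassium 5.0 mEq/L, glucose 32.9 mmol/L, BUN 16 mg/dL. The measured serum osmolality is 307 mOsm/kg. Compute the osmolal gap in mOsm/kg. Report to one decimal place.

Calculated osmolality = 2·Na + glucose + BUN/2.8
= 2·131 + 32.9 + 16/2.8
= 262 + 32.90 + 5.71
= 300.61 mOsm/kg ≈ 300.6 mOsm/kg
Osmolar gap = measured − calculated = 307 − 300.6 = 6.4 mOsm/kg

6.4 mOsm/kg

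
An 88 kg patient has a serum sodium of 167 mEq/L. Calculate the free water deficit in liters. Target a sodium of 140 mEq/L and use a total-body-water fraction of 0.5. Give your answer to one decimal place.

8.5 L

TBW = 0.5 · 88 = 44 L
Free water deficit = TBW · (Na/140 − 1)
= 44 · (167/140 − 1)
= 44 · 0.1929
= 8.49 L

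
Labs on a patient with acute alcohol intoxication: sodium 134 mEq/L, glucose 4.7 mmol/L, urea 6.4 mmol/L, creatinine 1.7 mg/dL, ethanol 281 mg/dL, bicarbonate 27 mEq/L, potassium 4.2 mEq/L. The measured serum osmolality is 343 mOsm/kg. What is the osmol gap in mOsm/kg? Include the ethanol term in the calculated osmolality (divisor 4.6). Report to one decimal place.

Calculated osmolality = 2·Na + glucose + urea + ethanol/4.6
= 2·134 + 4.7 + 6.4 + 281/4.6
= 268 + 4.70 + 6.40 + 61.09
= 340.19 mOsm/kg ≈ 340.2 mOsm/kg
Osmolar gap = measured − calculated = 343 − 340.2 = 2.8 mOsm/kg

2.8 mOsm/kg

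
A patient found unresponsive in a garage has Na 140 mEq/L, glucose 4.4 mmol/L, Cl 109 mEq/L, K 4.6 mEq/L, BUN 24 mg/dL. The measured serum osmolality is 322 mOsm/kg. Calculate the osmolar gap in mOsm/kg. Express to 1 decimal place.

29.0 mOsm/kg

Calculated osmolality = 2·Na + glucose + BUN/2.8
= 2·140 + 4.4 + 24/2.8
= 280 + 4.40 + 8.57
= 292.97 mOsm/kg ≈ 293.0 mOsm/kg
Osmolar gap = measured − calculated = 322 − 293.0 = 29.0 mOsm/kg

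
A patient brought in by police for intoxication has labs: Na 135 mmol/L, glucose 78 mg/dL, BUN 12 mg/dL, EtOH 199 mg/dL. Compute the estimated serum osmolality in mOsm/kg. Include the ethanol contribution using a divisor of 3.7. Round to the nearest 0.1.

Calculated osmolality = 2·Na + glucose/18 + BUN/2.8 + ethanol/3.7
= 2·135 + 78/18 + 12/2.8 + 199/3.7
= 270 + 4.33 + 4.29 + 53.78
= 332.4 mOsm/kg

332.4 mOsm/kg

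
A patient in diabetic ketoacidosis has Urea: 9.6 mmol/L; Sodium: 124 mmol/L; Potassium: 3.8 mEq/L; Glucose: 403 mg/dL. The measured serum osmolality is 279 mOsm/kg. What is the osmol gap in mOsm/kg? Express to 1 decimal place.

Calculated osmolality = 2·Na + glucose/18 + urea
= 2·124 + 403/18 + 9.6
= 248 + 22.39 + 9.60
= 279.99 mOsm/kg ≈ 280.0 mOsm/kg
Osmolar gap = measured − calculated = 279 − 280.0 = -1.0 mOsm/kg

-1.0 mOsm/kg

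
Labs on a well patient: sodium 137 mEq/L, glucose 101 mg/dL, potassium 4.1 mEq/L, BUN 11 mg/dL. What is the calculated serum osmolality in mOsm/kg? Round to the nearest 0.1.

283.5 mOsm/kg

Calculated osmolality = 2·Na + glucose/18 + BUN/2.8
= 2·137 + 101/18 + 11/2.8
= 274 + 5.61 + 3.93
= 283.54 mOsm/kg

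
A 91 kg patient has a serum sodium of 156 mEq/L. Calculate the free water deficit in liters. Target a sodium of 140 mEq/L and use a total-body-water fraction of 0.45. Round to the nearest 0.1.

4.7 L

TBW = 0.45 · 91 = 40.95 L
Free water deficit = TBW · (Na/140 − 1)
= 40.95 · (156/140 − 1)
= 40.95 · 0.1143
= 4.68 L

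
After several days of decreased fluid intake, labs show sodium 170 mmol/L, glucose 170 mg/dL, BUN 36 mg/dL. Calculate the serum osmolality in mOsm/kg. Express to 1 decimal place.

362.3 mOsm/kg

Calculated osmolality = 2·Na + glucose/18 + BUN/2.8
= 2·170 + 170/18 + 36/2.8
= 340 + 9.44 + 12.86
= 362.3 mOsm/kg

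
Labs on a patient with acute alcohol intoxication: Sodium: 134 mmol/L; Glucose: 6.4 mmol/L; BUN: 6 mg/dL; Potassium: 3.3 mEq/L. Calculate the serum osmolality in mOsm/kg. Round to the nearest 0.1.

276.5 mOsm/kg

Calculated osmolality = 2·Na + glucose + BUN/2.8
= 2·134 + 6.4 + 6/2.8
= 268 + 6.40 + 2.14
= 276.54 mOsm/kg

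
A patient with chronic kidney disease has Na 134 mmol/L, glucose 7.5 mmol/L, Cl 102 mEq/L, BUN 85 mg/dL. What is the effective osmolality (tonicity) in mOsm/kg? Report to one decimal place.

275.5 mOsm/kg

Effective osmolality excludes urea (freely permeant across cell membranes):
2·Na + glucose
= 2·134 + 7.5
= 268 + 7.5
= 275.5 mOsm/kg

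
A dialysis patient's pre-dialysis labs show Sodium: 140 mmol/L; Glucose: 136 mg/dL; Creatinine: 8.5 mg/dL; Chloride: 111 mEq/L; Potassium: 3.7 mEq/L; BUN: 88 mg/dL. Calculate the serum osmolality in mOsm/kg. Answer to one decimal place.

319.0 mOsm/kg

Calculated osmolality = 2·Na + glucose/18 + BUN/2.8
= 2·140 + 136/18 + 88/2.8
= 280 + 7.56 + 31.43
= 318.99 mOsm/kg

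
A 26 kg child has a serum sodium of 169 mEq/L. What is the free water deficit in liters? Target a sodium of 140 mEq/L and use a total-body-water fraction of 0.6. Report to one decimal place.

3.2 L

TBW = 0.6 · 26 = 15.6 L
Free water deficit = TBW · (Na/140 − 1)
= 15.6 · (169/140 − 1)
= 15.6 · 0.2071
= 3.23 L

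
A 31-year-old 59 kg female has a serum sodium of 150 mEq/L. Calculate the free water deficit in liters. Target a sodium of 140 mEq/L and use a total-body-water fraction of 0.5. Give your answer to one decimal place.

TBW = 0.5 · 59 = 29.5 L
Free water deficit = TBW · (Na/140 − 1)
= 29.5 · (150/140 − 1)
= 29.5 · 0.0714
= 2.11 L

2.1 L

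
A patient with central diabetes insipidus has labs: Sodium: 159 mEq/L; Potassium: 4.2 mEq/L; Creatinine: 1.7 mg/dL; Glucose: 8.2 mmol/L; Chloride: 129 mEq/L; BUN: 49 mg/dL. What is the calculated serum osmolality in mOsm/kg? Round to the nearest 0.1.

Calculated osmolality = 2·Na + glucose + BUN/2.8
= 2·159 + 8.2 + 49/2.8
= 318 + 8.20 + 17.50
= 343.7 mOsm/kg

343.7 mOsm/kg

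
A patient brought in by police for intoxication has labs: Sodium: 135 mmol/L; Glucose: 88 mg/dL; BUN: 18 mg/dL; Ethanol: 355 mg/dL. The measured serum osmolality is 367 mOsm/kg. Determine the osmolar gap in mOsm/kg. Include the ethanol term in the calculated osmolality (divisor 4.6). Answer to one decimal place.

Calculated osmolality = 2·Na + glucose/18 + BUN/2.8 + ethanol/4.6
= 2·135 + 88/18 + 18/2.8 + 355/4.6
= 270 + 4.89 + 6.43 + 77.17
= 358.49 mOsm/kg ≈ 358.5 mOsm/kg
Osmolar gap = measured − calculated = 367 − 358.5 = 8.5 mOsm/kg

8.5 mOsm/kg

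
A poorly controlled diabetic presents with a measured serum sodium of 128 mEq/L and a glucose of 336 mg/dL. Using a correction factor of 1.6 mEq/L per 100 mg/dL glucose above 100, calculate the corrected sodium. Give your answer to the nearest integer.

132 mEq/L

Corrected Na = measured Na + 1.6 · (glucose − 100)/100
= 128 + 1.6 · (336 − 100)/100
= 128 + 3.8
= 131.8 mEq/L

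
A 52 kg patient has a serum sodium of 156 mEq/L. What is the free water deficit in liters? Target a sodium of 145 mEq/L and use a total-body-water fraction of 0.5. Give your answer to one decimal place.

TBW = 0.5 · 52 = 26 L
Free water deficit = TBW · (Na/145 − 1)
= 26 · (156/145 − 1)
= 26 · 0.0759
= 1.97 L

2.0 L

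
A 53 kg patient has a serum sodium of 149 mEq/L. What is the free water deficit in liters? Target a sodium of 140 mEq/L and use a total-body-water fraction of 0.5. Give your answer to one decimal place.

TBW = 0.5 · 53 = 26.5 L
Free water deficit = TBW · (Na/140 − 1)
= 26.5 · (149/140 − 1)
= 26.5 · 0.0643
= 1.7 L

1.7 L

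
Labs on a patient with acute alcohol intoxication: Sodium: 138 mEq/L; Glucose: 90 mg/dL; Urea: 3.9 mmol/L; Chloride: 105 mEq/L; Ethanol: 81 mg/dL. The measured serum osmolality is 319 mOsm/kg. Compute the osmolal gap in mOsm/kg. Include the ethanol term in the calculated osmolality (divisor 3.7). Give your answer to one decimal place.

12.2 mOsm/kg

Calculated osmolality = 2·Na + glucose/18 + urea + ethanol/3.7
= 2·138 + 90/18 + 3.9 + 81/3.7
= 276 + 5 + 3.90 + 21.89
= 306.79 mOsm/kg ≈ 306.8 mOsm/kg
Osmolar gap = measured − calculated = 319 − 306.8 = 12.2 mOsm/kg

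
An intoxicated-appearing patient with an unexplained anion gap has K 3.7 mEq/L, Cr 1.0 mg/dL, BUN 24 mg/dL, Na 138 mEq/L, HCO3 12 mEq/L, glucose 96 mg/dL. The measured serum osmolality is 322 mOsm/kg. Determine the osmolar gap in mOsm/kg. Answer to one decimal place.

Calculated osmolality = 2·Na + glucose/18 + BUN/2.8
= 2·138 + 96/18 + 24/2.8
= 276 + 5.33 + 8.57
= 289.9 mOsm/kg ≈ 289.9 mOsm/kg
Osmolar gap = measured − calculated = 322 − 289.9 = 32.1 mOsm/kg

32.1 mOsm/kg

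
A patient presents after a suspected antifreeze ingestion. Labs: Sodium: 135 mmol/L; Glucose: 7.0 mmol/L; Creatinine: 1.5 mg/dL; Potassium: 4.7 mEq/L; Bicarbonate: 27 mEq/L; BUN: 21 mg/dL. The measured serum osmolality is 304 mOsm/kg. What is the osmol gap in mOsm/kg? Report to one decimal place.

Calculated osmolality = 2·Na + glucose + BUN/2.8
= 2·135 + 7 + 21/2.8
= 270 + 7 + 7.50
= 284.5 mOsm/kg ≈ 284.5 mOsm/kg
Osmolar gap = measured − calculated = 304 − 284.5 = 19.5 mOsm/kg

19.5 mOsm/kg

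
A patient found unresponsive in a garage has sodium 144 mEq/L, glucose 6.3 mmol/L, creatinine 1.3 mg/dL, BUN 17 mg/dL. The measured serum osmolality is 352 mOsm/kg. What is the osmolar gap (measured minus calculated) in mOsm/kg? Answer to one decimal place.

Calculated osmolality = 2·Na + glucose + BUN/2.8
= 2·144 + 6.3 + 17/2.8
= 288 + 6.30 + 6.07
= 300.37 mOsm/kg ≈ 300.4 mOsm/kg
Osmolar gap = measured − calculated = 352 − 300.4 = 51.6 mOsm/kg

51.6 mOsm/kg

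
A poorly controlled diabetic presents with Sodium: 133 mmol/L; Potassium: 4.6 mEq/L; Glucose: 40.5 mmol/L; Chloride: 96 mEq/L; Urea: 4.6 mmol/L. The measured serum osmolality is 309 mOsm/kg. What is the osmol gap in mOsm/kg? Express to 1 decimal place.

-2.1 mOsm/kg

Calculated osmolality = 2·Na + glucose + urea
= 2·133 + 40.5 + 4.6
= 266 + 40.50 + 4.60
= 311.1 mOsm/kg ≈ 311.1 mOsm/kg
Osmolar gap = measured − calculated = 309 − 311.1 = -2.1 mOsm/kg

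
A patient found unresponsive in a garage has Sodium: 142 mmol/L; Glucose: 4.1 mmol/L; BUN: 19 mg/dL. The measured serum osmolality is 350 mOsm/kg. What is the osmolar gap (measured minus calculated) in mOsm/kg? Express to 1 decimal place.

Calculated osmolality = 2·Na + glucose + BUN/2.8
= 2·142 + 4.1 + 19/2.8
= 284 + 4.10 + 6.79
= 294.89 mOsm/kg ≈ 294.9 mOsm/kg
Osmolar gap = measured − calculated = 350 − 294.9 = 55.1 mOsm/kg

55.1 mOsm/kg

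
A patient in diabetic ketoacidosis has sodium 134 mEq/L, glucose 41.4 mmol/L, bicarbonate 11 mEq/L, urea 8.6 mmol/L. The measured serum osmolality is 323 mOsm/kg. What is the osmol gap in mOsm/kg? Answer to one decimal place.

5.0 mOsm/kg

Calculated osmolality = 2·Na + glucose + urea
= 2·134 + 41.4 + 8.6
= 268 + 41.40 + 8.60
= 318 mOsm/kg ≈ 318.0 mOsm/kg
Osmolar gap = measured − calculated = 323 − 318.0 = 5.0 mOsm/kg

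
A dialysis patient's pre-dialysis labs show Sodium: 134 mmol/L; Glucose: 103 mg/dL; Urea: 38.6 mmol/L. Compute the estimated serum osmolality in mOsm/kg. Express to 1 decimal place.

312.3 mOsm/kg

Calculated osmolality = 2·Na + glucose/18 + urea
= 2·134 + 103/18 + 38.6
= 268 + 5.72 + 38.60
= 312.32 mOsm/kg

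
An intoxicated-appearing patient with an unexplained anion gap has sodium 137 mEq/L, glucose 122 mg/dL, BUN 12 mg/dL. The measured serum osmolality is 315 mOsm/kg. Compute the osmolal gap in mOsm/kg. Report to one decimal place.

29.9 mOsm/kg

Calculated osmolality = 2·Na + glucose/18 + BUN/2.8
= 2·137 + 122/18 + 12/2.8
= 274 + 6.78 + 4.29
= 285.07 mOsm/kg ≈ 285.1 mOsm/kg
Osmolar gap = measured − calculated = 315 − 285.1 = 29.9 mOsm/kg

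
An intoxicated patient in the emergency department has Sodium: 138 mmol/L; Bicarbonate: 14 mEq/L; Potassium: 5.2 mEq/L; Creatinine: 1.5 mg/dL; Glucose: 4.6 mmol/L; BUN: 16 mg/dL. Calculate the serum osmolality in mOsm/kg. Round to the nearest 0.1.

286.3 mOsm/kg

Calculated osmolality = 2·Na + glucose + BUN/2.8
= 2·138 + 4.6 + 16/2.8
= 276 + 4.60 + 5.71
= 286.31 mOsm/kg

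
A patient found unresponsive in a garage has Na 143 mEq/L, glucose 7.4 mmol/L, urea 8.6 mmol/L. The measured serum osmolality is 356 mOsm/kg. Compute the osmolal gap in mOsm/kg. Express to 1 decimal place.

54.0 mOsm/kg

Calculated osmolality = 2·Na + glucose + urea
= 2·143 + 7.4 + 8.6
= 286 + 7.40 + 8.60
= 302 mOsm/kg ≈ 302.0 mOsm/kg
Osmolar gap = measured − calculated = 356 − 302.0 = 54.0 mOsm/kg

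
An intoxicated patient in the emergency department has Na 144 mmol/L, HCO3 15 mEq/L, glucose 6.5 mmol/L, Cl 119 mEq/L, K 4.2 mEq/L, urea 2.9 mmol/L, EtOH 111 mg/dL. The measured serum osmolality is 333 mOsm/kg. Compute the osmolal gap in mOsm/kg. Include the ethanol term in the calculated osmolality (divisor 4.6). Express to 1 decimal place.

Calculated osmolality = 2·Na + glucose + urea + ethanol/4.6
= 2·144 + 6.5 + 2.9 + 111/4.6
= 288 + 6.50 + 2.90 + 24.13
= 321.53 mOsm/kg ≈ 321.5 mOsm/kg
Osmolar gap = measured − calculated = 333 − 321.5 = 11.5 mOsm/kg

11.5 mOsm/kg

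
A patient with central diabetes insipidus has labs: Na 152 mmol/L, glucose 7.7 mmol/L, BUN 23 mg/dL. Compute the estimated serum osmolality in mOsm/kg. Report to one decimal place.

Calculated osmolality = 2·Na + glucose + BUN/2.8
= 2·152 + 7.7 + 23/2.8
= 304 + 7.70 + 8.21
= 319.91 mOsm/kg

319.9 mOsm/kg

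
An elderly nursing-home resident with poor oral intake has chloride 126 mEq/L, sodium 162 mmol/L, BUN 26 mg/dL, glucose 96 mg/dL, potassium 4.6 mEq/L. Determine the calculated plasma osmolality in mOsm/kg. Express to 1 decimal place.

338.6 mOsm/kg

Calculated osmolality = 2·Na + glucose/18 + BUN/2.8
= 2·162 + 96/18 + 26/2.8
= 324 + 5.33 + 9.29
= 338.62 mOsm/kg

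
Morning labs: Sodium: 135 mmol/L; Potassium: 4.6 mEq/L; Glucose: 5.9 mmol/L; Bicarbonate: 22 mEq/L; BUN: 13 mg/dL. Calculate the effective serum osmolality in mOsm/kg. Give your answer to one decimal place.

275.9 mOsm/kg

Effective osmolality excludes urea (freely permeant across cell membranes):
2·Na + glucose
= 2·135 + 5.9
= 270 + 5.9
= 275.9 mOsm/kg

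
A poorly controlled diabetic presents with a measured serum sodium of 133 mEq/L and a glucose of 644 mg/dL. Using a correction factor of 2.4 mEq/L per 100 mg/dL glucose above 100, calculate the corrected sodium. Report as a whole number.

Corrected Na = measured Na + 2.4 · (glucose − 100)/100
= 133 + 2.4 · (644 − 100)/100
= 133 + 13.1
= 146.1 mEq/L

146 mEq/L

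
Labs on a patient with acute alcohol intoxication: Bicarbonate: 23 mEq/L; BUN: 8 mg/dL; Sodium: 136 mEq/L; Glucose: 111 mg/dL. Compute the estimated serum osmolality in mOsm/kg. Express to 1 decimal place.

Calculated osmolality = 2·Na + glucose/18 + BUN/2.8
= 2·136 + 111/18 + 8/2.8
= 272 + 6.17 + 2.86
= 281.03 mOsm/kg

281.0 mOsm/kg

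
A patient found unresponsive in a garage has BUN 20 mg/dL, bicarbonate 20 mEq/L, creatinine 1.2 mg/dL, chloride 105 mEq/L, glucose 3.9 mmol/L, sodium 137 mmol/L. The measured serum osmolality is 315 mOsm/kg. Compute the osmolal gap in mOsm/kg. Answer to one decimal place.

Calculated osmolality = 2·Na + glucose + BUN/2.8
= 2·137 + 3.9 + 20/2.8
= 274 + 3.90 + 7.14
= 285.04 mOsm/kg ≈ 285.0 mOsm/kg
Osmolar gap = measured − calculated = 315 − 285.0 = 30.0 mOsm/kg

30.0 mOsm/kg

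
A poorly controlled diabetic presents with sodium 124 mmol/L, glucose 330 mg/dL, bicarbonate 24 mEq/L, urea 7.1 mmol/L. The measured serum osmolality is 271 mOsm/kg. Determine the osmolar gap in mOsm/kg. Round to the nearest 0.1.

Calculated osmolality = 2·Na + glucose/18 + urea
= 2·124 + 330/18 + 7.1
= 248 + 18.33 + 7.10
= 273.43 mOsm/kg ≈ 273.4 mOsm/kg
Osmolar gap = measured − calculated = 271 − 273.4 = -2.4 mOsm/kg

-2.4 mOsm/kg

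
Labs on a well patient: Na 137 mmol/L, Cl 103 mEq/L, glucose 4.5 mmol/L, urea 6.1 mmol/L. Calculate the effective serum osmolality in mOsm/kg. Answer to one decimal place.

278.5 mOsm/kg

Effective osmolality excludes urea (freely permeant across cell membranes):
2·Na + glucose
= 2·137 + 4.5
= 274 + 4.5
= 278.5 mOsm/kg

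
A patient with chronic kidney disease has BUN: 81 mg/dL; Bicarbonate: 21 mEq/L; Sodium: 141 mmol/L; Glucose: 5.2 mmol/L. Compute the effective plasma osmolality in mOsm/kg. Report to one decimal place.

287.2 mOsm/kg

Effective osmolality excludes urea (freely permeant across cell membranes):
2·Na + glucose
= 2·141 + 5.2
= 282 + 5.2
= 287.2 mOsm/kg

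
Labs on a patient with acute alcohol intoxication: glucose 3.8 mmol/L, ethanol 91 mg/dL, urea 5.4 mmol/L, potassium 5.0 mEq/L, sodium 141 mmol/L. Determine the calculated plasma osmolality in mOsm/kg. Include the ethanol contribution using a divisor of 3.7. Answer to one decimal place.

315.8 mOsm/kg

Calculated osmolality = 2·Na + glucose + urea + ethanol/3.7
= 2·141 + 3.8 + 5.4 + 91/3.7
= 282 + 3.80 + 5.40 + 24.59
= 315.79 mOsm/kg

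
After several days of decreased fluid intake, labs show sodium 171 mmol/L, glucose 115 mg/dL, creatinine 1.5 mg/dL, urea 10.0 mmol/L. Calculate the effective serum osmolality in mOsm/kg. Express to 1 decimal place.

Effective osmolality excludes urea (freely permeant across cell membranes):
2·Na + glucose/18
= 2·171 + 115/18
= 342 + 6.39
= 348.39 mOsm/kg

348.4 mOsm/kg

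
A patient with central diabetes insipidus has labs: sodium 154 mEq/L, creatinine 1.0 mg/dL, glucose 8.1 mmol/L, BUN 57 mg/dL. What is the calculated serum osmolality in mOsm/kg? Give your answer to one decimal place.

336.5 mOsm/kg

Calculated osmolality = 2·Na + glucose + BUN/2.8
= 2·154 + 8.1 + 57/2.8
= 308 + 8.10 + 20.36
= 336.46 mOsm/kg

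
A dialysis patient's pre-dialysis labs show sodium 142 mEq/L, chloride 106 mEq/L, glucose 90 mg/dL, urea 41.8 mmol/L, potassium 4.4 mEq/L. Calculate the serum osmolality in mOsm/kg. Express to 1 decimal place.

Calculated osmolality = 2·Na + glucose/18 + urea
= 2·142 + 90/18 + 41.8
= 284 + 5 + 41.80
= 330.8 mOsm/kg

330.8 mOsm/kg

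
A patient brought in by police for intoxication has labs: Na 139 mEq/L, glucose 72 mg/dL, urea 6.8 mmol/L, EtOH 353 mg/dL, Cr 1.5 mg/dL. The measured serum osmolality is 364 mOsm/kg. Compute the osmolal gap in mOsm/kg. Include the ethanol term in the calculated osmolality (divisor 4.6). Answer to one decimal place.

-1.5 mOsm/kg

Calculated osmolality = 2·Na + glucose/18 + urea + ethanol/4.6
= 2·139 + 72/18 + 6.8 + 353/4.6
= 278 + 4 + 6.80 + 76.74
= 365.54 mOsm/kg ≈ 365.5 mOsm/kg
Osmolar gap = measured − calculated = 364 − 365.5 = -1.5 mOsm/kg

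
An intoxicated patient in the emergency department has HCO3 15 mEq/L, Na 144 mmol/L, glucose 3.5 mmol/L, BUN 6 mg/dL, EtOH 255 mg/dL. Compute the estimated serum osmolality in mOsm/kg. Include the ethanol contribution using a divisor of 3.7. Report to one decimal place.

Calculated osmolality = 2·Na + glucose + BUN/2.8 + ethanol/3.7
= 2·144 + 3.5 + 6/2.8 + 255/3.7
= 288 + 3.50 + 2.14 + 68.92
= 362.56 mOsm/kg

362.6 mOsm/kg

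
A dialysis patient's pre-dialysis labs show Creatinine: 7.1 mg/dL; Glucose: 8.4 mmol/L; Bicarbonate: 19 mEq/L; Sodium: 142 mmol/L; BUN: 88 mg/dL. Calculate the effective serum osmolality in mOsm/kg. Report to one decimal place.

292.4 mOsm/kg

Effective osmolality excludes urea (freely permeant across cell membranes):
2·Na + glucose
= 2·142 + 8.4
= 284 + 8.4
= 292.4 mOsm/kg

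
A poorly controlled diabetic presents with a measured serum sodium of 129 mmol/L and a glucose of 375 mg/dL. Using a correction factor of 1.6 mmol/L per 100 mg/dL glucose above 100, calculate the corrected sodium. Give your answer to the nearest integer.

133 mmol/L

Corrected Na = measured Na + 1.6 · (glucose − 100)/100
= 129 + 1.6 · (375 − 100)/100
= 129 + 4.4
= 133.4 mmol/L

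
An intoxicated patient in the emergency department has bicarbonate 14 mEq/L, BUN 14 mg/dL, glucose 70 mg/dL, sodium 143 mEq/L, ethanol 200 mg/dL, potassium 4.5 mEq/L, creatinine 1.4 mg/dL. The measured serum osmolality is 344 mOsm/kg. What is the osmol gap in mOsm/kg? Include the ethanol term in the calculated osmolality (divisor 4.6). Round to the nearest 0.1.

5.6 mOsm/kg

Calculated osmolality = 2·Na + glucose/18 + BUN/2.8 + ethanol/4.6
= 2·143 + 70/18 + 14/2.8 + 200/4.6
= 286 + 3.89 + 5 + 43.48
= 338.37 mOsm/kg ≈ 338.4 mOsm/kg
Osmolar gap = measured − calculated = 344 − 338.4 = 5.6 mOsm/kg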